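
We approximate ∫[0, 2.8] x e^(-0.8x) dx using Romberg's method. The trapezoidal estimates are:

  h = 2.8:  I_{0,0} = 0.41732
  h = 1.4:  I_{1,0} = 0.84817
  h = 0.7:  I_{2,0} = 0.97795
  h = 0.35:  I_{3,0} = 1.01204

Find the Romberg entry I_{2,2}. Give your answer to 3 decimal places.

1.023

Richardson extrapolation on the trapezoidal column (denominator 4−1=3):
I_{1,1} = 0.84817 + (0.84817 − 0.41732)/3 = 0.99179
I_{2,1} = (4·0.97795 − 0.84817) / 3 = 1.02121
I_{2,2} = 1.02121 + (1.02121 − 0.99179)/15 = 1.02317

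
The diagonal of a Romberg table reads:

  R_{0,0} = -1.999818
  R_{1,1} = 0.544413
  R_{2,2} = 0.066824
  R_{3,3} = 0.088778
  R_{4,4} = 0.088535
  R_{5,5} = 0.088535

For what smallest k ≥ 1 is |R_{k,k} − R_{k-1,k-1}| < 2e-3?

|R_{1,1} − R_{0,0}| = 2.544231 ≥ 2e-3
|R_{2,2} − R_{1,1}| = 0.477589 ≥ 2e-3
|R_{3,3} − R_{2,2}| = 0.021954 ≥ 2e-3
|R_{4,4} − R_{3,3}| = 0.000243 < 2e-3

k = 4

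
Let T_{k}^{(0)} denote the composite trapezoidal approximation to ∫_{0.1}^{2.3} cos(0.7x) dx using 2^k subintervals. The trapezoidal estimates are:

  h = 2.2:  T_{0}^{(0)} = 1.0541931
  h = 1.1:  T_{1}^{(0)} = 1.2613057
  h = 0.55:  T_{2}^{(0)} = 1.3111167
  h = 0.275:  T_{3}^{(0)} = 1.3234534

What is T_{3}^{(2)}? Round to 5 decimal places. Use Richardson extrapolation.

1.32756

Richardson extrapolation on the trapezoidal column (denominator 4−1=3):
T_{2}^{(1)} = 1.3111167 + (1.3111167 − 1.2613057)/3 = 1.3277204
T_{3}^{(1)} = 1.3234534 + (1.3234534 − 1.3111167)/3 = 1.3275656
T_{3}^{(2)} = 1.3275656 + (1.3275656 − 1.3277204)/15 = 1.3275553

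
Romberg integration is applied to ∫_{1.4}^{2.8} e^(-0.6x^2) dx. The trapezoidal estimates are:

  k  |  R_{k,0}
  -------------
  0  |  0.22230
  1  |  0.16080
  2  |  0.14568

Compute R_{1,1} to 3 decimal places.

0.140

R_{1,1} = (4·0.16080 − 0.22230) / 3 = 0.14030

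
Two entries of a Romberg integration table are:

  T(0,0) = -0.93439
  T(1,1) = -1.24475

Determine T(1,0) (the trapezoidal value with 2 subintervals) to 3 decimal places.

From T(1,1) = (4·T(1,0) − T(0,0))/3, solve for T(1,0):
4·T(1,0) = 3·(-1.24475) + (-0.93439) = -4.66864
T(1,0) = -1.16716

-1.167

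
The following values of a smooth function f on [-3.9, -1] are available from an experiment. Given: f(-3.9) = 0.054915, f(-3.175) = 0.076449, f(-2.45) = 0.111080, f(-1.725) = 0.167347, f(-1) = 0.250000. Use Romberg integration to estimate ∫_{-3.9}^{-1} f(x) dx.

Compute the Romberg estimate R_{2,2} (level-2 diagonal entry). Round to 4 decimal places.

0.3631

R_{0,0} (trapezoid, 1 panel, h=2.9000): 0.442127
R_{1,0} (trapezoid, 2 panels, h=1.4500): 0.382129
R_{2,0} (trapezoid, 4 panels, h=0.7250): 0.367817
R_{1,1} = 0.382129 + (0.382129 − 0.442127)/3 = 0.362130
R_{2,1} = 0.367817 + (0.367817 − 0.382129)/3 = 0.363046
R_{2,2} = 0.363046 + (0.363046 − 0.362130)/15 = 0.363107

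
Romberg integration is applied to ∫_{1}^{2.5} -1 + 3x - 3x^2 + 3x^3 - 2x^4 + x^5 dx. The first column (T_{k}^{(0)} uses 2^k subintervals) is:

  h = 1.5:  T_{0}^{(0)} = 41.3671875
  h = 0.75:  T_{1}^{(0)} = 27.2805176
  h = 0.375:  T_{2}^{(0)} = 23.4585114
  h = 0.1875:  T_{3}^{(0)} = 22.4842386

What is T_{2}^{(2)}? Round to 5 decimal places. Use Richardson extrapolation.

Richardson extrapolation on the trapezoidal column (denominator 4−1=3):
T_{1}^{(1)} = (4·27.2805176 − 41.3671875) / 3 = 22.5849610
T_{2}^{(1)} = (4·23.4585114 − 27.2805176) / 3 = 22.1845093
T_{2}^{(2)} = 22.1845093 + (22.1845093 − 22.5849610)/15 = 22.1578125

22.15781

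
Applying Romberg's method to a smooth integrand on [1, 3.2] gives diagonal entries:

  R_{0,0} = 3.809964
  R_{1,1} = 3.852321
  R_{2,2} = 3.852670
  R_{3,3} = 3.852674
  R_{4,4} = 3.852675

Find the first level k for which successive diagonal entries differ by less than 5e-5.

k = 3

|R_{1,1} − R_{0,0}| = 0.042357 ≥ 5e-5
|R_{2,2} − R_{1,1}| = 0.000349 ≥ 5e-5
|R_{3,3} − R_{2,2}| = 0.000004 < 5e-5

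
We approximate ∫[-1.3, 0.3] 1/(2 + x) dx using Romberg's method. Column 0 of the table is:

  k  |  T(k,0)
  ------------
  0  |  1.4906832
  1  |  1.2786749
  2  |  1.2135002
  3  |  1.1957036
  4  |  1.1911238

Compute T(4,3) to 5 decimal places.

T(2,1) = (4·1.2135002 − 1.2786749) / 3 = 1.1917753
T(3,1) = 1.1957036 + (1.1957036 − 1.2135002)/3 = 1.1897714
T(4,1) = (4·1.1911238 − 1.1957036) / 3 = 1.1895972
T(3,2) = (16·1.1897714 − 1.1917753) / 15 = 1.1896378
T(4,2) = (16·1.1895972 − 1.1897714) / 15 = 1.1895856
T(4,3) = (64·1.1895856 − 1.1896378) / 63 = 1.1895848

1.18958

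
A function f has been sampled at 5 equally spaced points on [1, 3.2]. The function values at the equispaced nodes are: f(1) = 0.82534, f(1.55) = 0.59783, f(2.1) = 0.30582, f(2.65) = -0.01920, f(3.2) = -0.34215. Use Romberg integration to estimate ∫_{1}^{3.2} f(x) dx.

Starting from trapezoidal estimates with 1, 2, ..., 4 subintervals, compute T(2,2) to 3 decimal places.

0.625

T(0,0) (trapezoid, 1 panel, h=2.2000): 0.53151
T(1,0) (trapezoid, 2 panels, h=1.1000): 0.60216
T(2,0) (trapezoid, 4 panels, h=0.5500): 0.61932
T(1,1) = 0.60216 + (0.60216 − 0.53151)/3 = 0.62571
T(2,1) = 0.61932 + (0.61932 − 0.60216)/3 = 0.62504
T(2,2) = 0.62504 + (0.62504 − 0.62571)/15 = 0.62500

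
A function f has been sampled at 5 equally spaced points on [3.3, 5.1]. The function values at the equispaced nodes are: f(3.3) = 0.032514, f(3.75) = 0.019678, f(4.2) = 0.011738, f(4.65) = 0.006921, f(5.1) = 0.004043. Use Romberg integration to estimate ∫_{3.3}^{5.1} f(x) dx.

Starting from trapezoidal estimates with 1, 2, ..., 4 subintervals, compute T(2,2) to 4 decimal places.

0.0250

T(0,0) (trapezoid, 1 panel, h=1.8000): 0.032901
T(1,0) (trapezoid, 2 panels, h=0.9000): 0.027015
T(2,0) (trapezoid, 4 panels, h=0.4500): 0.025477
T(1,1) = 0.027015 + (0.027015 − 0.032901)/3 = 0.025053
T(2,1) = 0.025477 + (0.025477 − 0.027015)/3 = 0.024964
T(2,2) = 0.024964 + (0.024964 − 0.025053)/15 = 0.024958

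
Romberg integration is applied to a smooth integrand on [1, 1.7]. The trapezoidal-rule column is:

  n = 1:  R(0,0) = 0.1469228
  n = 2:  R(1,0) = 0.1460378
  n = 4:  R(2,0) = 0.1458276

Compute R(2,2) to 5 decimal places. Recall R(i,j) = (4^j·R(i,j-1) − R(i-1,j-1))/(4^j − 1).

0.14576

Richardson extrapolation on the trapezoidal column (denominator 4−1=3):
R(1,1) = (4·0.1460378 − 0.1469228) / 3 = 0.1457428
R(2,1) = (4·0.1458276 − 0.1460378) / 3 = 0.1457575
R(2,2) = 0.1457575 + (0.1457575 − 0.1457428)/15 = 0.1457585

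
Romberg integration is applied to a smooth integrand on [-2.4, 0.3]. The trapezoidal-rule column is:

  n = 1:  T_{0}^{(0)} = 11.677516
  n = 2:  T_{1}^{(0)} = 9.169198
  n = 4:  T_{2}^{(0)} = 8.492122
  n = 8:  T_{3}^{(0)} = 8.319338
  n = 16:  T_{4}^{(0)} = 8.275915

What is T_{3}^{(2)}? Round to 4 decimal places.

8.2614

T_{2}^{(1)} = 8.492122 + (8.492122 − 9.169198)/3 = 8.266430
T_{3}^{(1)} = 8.319338 + (8.319338 − 8.492122)/3 = 8.261743
T_{3}^{(2)} = 8.261743 + (8.261743 − 8.266430)/15 = 8.261431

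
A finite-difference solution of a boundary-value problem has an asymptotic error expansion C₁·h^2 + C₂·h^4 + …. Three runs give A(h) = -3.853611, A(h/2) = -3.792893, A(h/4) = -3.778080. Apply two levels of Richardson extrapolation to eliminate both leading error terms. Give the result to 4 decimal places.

-3.7732

First eliminate the h^2 term (factor 2^2 = 4):
  B₁ = (4·(-3.792893) − (-3.853611))/3 = -3.772654
  B₂ = (4·(-3.778080) − (-3.792893))/3 = -3.773142
Then eliminate the h^4 term (factor 2^4 = 16):
  (16·(-3.773142) − (-3.772654))/15 = -3.773175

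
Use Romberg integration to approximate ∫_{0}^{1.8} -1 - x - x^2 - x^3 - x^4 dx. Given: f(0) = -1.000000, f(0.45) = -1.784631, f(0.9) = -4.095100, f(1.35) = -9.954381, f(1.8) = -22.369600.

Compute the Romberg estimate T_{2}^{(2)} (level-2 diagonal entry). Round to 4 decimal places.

T_{0}^{(0)} (trapezoid, 1 panel, h=1.8000): -21.032640
T_{1}^{(0)} (trapezoid, 2 panels, h=0.9000): -14.201910
T_{2}^{(0)} (trapezoid, 4 panels, h=0.4500): -12.383510
T_{1}^{(1)} = -14.201910 + (-14.201910 − (-21.032640))/3 = -11.925000
T_{2}^{(1)} = -12.383510 + (-12.383510 − (-14.201910))/3 = -11.777377
T_{2}^{(2)} = -11.777377 + (-11.777377 − (-11.925000))/15 = -11.767535

-11.7675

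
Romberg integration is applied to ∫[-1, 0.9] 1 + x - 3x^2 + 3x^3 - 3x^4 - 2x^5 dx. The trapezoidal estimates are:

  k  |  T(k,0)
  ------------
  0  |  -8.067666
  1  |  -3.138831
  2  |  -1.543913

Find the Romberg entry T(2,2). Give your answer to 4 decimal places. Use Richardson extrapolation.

T(1,1) = -3.138831 + (-3.138831 − (-8.067666))/3 = -1.495886
T(2,1) = (4·(-1.543913) − (-3.138831)) / 3 = -1.012274
T(2,2) = -1.012274 + (-1.012274 − (-1.495886))/15 = -0.980033

-0.9800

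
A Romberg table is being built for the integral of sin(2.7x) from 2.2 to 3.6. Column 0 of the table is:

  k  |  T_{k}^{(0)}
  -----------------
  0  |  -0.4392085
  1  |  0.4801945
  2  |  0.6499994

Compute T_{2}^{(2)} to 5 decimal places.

0.70126

Richardson extrapolation on the trapezoidal column (denominator 4−1=3):
T_{1}^{(1)} = 0.4801945 + (0.4801945 − (-0.4392085))/3 = 0.7866622
T_{2}^{(1)} = 0.6499994 + (0.6499994 − 0.4801945)/3 = 0.7066010
T_{2}^{(2)} = (16·0.7066010 − 0.7866622) / 15 = 0.7012636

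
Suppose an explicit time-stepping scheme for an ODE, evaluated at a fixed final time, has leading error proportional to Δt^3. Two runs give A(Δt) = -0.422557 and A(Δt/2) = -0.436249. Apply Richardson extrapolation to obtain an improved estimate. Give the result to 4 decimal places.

Extrapolated value = (8·A(Δt/2) − A(Δt)) / (8 − 1)
= (8·(-0.436249) − (-0.422557)) / 7
= -3.067435 / 7 = -0.438205

-0.4382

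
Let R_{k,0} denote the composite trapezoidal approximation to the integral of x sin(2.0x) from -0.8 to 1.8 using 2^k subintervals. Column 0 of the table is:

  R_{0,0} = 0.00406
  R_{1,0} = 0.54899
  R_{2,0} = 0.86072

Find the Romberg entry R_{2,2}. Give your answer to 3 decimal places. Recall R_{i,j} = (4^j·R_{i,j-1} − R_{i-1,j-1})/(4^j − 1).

0.980

Richardson extrapolation on the trapezoidal column (denominator 4−1=3):
R_{1,1} = 0.54899 + (0.54899 − 0.00406)/3 = 0.73063
R_{2,1} = (4·0.86072 − 0.54899) / 3 = 0.96463
R_{2,2} = (16·0.96463 − 0.73063) / 15 = 0.98023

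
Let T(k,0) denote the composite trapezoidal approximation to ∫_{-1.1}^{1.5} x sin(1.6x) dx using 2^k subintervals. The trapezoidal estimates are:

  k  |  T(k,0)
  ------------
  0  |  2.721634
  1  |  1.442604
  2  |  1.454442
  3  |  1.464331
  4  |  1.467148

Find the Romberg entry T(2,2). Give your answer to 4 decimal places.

1.4879

T(1,1) = 1.442604 + (1.442604 − 2.721634)/3 = 1.016261
T(2,1) = (4·1.454442 − 1.442604) / 3 = 1.458388
T(2,2) = 1.458388 + (1.458388 − 1.016261)/15 = 1.487863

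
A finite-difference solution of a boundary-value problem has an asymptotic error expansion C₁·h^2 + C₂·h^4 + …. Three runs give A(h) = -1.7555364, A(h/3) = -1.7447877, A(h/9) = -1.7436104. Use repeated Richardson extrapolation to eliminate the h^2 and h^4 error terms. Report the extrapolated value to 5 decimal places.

First eliminate the h^2 term (factor 3^2 = 9):
  B₁ = (9·(-1.7447877) − (-1.7555364))/8 = -1.7434441
  B₂ = (9·(-1.7436104) − (-1.7447877))/8 = -1.7434632
Then eliminate the h^4 term (factor 3^4 = 81):
  (81·(-1.7434632) − (-1.7434441))/80 = -1.7434634

-1.74346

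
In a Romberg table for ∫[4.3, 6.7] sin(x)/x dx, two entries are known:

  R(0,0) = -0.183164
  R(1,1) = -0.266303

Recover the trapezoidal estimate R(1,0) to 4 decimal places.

From R(1,1) = (4·R(1,0) − R(0,0))/3, solve for R(1,0):
4·R(1,0) = 3·(-0.266303) + (-0.183164) = -0.982073
R(1,0) = -0.245518

-0.2455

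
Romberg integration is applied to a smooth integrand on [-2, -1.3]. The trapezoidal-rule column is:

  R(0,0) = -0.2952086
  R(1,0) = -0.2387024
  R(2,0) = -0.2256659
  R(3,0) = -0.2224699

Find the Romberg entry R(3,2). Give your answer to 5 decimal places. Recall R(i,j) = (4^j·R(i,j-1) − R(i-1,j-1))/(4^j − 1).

R(2,1) = (4·(-0.2256659) − (-0.2387024)) / 3 = -0.2213204
R(3,1) = -0.2224699 + (-0.2224699 − (-0.2256659))/3 = -0.2214046
R(3,2) = -0.2214046 + (-0.2214046 − (-0.2213204))/15 = -0.2214102
(Column j=1 coincides with Simpson's rule on the same nodes.)

-0.22141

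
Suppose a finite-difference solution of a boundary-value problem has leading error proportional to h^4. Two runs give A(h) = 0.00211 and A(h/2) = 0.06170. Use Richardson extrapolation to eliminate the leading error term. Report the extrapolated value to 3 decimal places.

Extrapolated value = (16·A(h/2) − A(h)) / (16 − 1)
= (16·0.06170 − 0.00211) / 15
= 0.98509 / 15 = 0.06567

0.066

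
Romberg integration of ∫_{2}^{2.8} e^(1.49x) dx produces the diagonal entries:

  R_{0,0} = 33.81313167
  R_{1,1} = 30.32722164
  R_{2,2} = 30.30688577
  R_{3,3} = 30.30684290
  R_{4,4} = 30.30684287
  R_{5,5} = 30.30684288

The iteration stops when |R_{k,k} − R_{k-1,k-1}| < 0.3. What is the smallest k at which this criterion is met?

k = 2

|R_{1,1} − R_{0,0}| = 3.48591003 ≥ 0.3
|R_{2,2} − R_{1,1}| = 0.02033587 < 0.3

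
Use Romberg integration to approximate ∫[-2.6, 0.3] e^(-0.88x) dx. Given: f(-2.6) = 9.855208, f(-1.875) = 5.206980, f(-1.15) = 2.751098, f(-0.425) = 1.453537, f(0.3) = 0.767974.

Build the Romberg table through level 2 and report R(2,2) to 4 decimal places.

R(0,0) (trapezoid, 1 panel, h=2.9000): 15.403614
R(1,0) (trapezoid, 2 panels, h=1.4500): 11.690899
R(2,0) (trapezoid, 4 panels, h=0.7250): 10.674324
R(1,1) = 11.690899 + (11.690899 − 15.403614)/3 = 10.453327
R(2,1) = 10.674324 + (10.674324 − 11.690899)/3 = 10.335466
R(2,2) = 10.335466 + (10.335466 − 10.453327)/15 = 10.327609

10.3276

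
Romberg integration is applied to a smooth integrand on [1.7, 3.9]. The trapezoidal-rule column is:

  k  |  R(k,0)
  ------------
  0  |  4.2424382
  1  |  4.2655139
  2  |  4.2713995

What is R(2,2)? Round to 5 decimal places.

4.27337

R(1,1) = 4.2655139 + (4.2655139 − 4.2424382)/3 = 4.2732058
R(2,1) = 4.2713995 + (4.2713995 − 4.2655139)/3 = 4.2733614
R(2,2) = (16·4.2733614 − 4.2732058) / 15 = 4.2733718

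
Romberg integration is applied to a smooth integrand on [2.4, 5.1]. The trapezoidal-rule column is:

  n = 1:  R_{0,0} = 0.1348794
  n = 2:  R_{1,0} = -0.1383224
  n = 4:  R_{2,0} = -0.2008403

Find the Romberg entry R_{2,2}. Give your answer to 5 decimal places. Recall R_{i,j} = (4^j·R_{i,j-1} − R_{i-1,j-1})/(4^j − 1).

R_{1,1} = (4·(-0.1383224) − 0.1348794) / 3 = -0.2293897
R_{2,1} = -0.2008403 + (-0.2008403 − (-0.1383224))/3 = -0.2216796
R_{2,2} = (16·(-0.2216796) − (-0.2293897)) / 15 = -0.2211656

-0.22117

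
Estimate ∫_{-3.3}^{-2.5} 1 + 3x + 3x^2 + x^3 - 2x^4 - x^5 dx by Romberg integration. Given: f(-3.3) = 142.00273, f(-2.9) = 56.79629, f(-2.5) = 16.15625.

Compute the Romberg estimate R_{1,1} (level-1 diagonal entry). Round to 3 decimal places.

51.379

R_{0,0} (trapezoid, 1 panel, h=0.8000): 63.26359
R_{1,0} (trapezoid, 2 panels, h=0.4000): 54.35031
R_{1,1} = 54.35031 + (54.35031 − 63.26359)/3 = 51.37922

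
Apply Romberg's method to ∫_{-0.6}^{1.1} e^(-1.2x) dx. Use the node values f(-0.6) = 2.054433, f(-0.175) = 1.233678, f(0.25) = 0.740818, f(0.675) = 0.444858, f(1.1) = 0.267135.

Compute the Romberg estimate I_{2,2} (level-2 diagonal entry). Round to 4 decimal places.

I_{0,0} (trapezoid, 1 panel, h=1.7000): 1.973333
I_{1,0} (trapezoid, 2 panels, h=0.8500): 1.616362
I_{2,0} (trapezoid, 4 panels, h=0.4250): 1.521559
I_{1,1} = 1.616362 + (1.616362 − 1.973333)/3 = 1.497372
I_{2,1} = 1.521559 + (1.521559 − 1.616362)/3 = 1.489958
I_{2,2} = 1.489958 + (1.489958 − 1.497372)/15 = 1.489464

1.4895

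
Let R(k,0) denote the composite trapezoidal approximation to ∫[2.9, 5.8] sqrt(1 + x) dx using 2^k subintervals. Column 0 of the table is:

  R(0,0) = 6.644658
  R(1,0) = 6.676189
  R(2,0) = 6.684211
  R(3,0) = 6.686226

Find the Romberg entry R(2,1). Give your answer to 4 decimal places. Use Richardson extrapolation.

R(2,1) = 6.684211 + (6.684211 − 6.676189)/3 = 6.686885
(Column j=1 coincides with Simpson's rule on the same nodes.)

6.6869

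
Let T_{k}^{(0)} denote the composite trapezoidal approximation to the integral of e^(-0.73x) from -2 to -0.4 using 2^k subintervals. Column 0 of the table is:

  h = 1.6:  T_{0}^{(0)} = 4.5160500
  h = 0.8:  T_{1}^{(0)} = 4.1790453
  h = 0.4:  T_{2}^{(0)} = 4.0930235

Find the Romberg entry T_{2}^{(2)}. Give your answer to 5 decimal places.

4.06419

Richardson extrapolation on the trapezoidal column (denominator 4−1=3):
T_{1}^{(1)} = (4·4.1790453 − 4.5160500) / 3 = 4.0667104
T_{2}^{(1)} = (4·4.0930235 − 4.1790453) / 3 = 4.0643496
T_{2}^{(2)} = (16·4.0643496 − 4.0667104) / 15 = 4.0641922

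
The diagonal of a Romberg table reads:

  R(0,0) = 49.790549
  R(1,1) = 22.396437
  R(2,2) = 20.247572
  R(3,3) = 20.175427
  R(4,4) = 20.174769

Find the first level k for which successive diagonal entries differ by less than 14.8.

k = 2

|R(1,1) − R(0,0)| = 27.394112 ≥ 14.8
|R(2,2) − R(1,1)| = 2.148865 < 14.8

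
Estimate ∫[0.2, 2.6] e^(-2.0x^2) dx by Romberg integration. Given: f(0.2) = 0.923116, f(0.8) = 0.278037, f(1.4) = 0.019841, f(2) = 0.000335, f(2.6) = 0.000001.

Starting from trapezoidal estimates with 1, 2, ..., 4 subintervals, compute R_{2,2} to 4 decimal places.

0.4162

R_{0,0} (trapezoid, 1 panel, h=2.4000): 1.107740
R_{1,0} (trapezoid, 2 panels, h=1.2000): 0.577679
R_{2,0} (trapezoid, 4 panels, h=0.6000): 0.455863
R_{1,1} = 0.577679 + (0.577679 − 1.107740)/3 = 0.400992
R_{2,1} = 0.455863 + (0.455863 − 0.577679)/3 = 0.415258
R_{2,2} = 0.415258 + (0.415258 − 0.400992)/15 = 0.416209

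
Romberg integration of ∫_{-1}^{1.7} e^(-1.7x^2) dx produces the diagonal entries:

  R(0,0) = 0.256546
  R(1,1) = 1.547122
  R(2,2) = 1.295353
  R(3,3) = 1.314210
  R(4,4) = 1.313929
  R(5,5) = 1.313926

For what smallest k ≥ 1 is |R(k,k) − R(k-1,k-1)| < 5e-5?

k = 5

|R(1,1) − R(0,0)| = 1.290576 ≥ 5e-5
|R(2,2) − R(1,1)| = 0.251769 ≥ 5e-5
|R(3,3) − R(2,2)| = 0.018857 ≥ 5e-5
|R(4,4) − R(3,3)| = 0.000281 ≥ 5e-5
|R(5,5) − R(4,4)| = 0.000003 < 5e-5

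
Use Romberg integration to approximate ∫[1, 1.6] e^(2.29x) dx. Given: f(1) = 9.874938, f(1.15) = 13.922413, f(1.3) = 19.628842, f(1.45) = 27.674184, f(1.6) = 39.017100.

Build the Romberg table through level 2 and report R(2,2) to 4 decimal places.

R(0,0) (trapezoid, 1 panel, h=0.6000): 14.667611
R(1,0) (trapezoid, 2 panels, h=0.3000): 13.222458
R(2,0) (trapezoid, 4 panels, h=0.1500): 12.850719
R(1,1) = 13.222458 + (13.222458 − 14.667611)/3 = 12.740740
R(2,1) = 12.850719 + (12.850719 − 13.222458)/3 = 12.726806
R(2,2) = 12.726806 + (12.726806 − 12.740740)/15 = 12.725877

12.7259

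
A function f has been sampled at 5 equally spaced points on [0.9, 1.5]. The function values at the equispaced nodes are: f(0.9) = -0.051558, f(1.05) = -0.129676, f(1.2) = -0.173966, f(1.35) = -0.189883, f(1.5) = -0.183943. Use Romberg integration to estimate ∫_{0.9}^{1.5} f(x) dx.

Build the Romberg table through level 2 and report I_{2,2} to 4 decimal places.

-0.0931

I_{0,0} (trapezoid, 1 panel, h=0.6000): -0.070650
I_{1,0} (trapezoid, 2 panels, h=0.3000): -0.087515
I_{2,0} (trapezoid, 4 panels, h=0.1500): -0.091691
I_{1,1} = -0.087515 + (-0.087515 − (-0.070650))/3 = -0.093137
I_{2,1} = -0.091691 + (-0.091691 − (-0.087515))/3 = -0.093083
I_{2,2} = -0.093083 + (-0.093083 − (-0.093137))/15 = -0.093079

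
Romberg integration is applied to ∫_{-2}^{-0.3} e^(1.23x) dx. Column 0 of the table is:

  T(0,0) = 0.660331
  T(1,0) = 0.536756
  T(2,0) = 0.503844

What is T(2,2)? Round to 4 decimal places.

0.4927

Richardson extrapolation on the trapezoidal column (denominator 4−1=3):
T(1,1) = (4·0.536756 − 0.660331) / 3 = 0.495564
T(2,1) = 0.503844 + (0.503844 − 0.536756)/3 = 0.492873
T(2,2) = 0.492873 + (0.492873 − 0.495564)/15 = 0.492694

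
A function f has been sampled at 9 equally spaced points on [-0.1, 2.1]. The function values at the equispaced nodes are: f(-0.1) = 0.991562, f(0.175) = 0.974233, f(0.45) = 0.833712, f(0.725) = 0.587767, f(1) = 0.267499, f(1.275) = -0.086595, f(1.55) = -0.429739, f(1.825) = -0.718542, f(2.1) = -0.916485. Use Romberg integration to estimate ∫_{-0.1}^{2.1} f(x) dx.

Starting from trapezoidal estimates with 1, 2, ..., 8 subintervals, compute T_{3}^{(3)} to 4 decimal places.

T_{0}^{(0)} (trapezoid, 1 panel, h=2.2000): 0.082585
T_{1}^{(0)} (trapezoid, 2 panels, h=1.1000): 0.335541
T_{2}^{(0)} (trapezoid, 4 panels, h=0.5500): 0.389956
T_{3}^{(0)} (trapezoid, 8 panels, h=0.2750): 0.403115
T_{1}^{(1)} = 0.335541 + (0.335541 − 0.082585)/3 = 0.419860
T_{2}^{(1)} = 0.389956 + (0.389956 − 0.335541)/3 = 0.408094
T_{3}^{(1)} = 0.403115 + (0.403115 − 0.389956)/3 = 0.407501
T_{2}^{(2)} = 0.408094 + (0.408094 − 0.419860)/15 = 0.407310
T_{3}^{(2)} = 0.407501 + (0.407501 − 0.408094)/15 = 0.407461
T_{3}^{(3)} = 0.407461 + (0.407461 − 0.407310)/63 = 0.407463

0.4075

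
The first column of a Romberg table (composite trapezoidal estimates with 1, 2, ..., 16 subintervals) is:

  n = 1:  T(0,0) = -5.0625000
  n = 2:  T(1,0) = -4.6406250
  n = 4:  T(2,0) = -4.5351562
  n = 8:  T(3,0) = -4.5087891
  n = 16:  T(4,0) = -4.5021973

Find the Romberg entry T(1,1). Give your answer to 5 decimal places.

-4.50000

T(1,1) = -4.6406250 + (-4.6406250 − (-5.0625000))/3 = -4.5000000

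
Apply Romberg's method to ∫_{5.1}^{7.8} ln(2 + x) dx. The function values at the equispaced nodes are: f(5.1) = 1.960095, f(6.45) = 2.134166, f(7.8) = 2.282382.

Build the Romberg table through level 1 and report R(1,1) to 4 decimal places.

5.7506

R(0,0) (trapezoid, 1 panel, h=2.7000): 5.727344
R(1,0) (trapezoid, 2 panels, h=1.3500): 5.744796
R(1,1) = 5.744796 + (5.744796 − 5.727344)/3 = 5.750613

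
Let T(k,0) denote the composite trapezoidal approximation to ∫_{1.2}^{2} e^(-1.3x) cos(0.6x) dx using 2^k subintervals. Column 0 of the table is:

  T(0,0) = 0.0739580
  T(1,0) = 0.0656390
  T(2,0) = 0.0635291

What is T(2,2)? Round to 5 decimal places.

0.06282

Richardson extrapolation on the trapezoidal column (denominator 4−1=3):
T(1,1) = (4·0.0656390 − 0.0739580) / 3 = 0.0628660
T(2,1) = 0.0635291 + (0.0635291 − 0.0656390)/3 = 0.0628258
T(2,2) = (16·0.0628258 − 0.0628660) / 15 = 0.0628231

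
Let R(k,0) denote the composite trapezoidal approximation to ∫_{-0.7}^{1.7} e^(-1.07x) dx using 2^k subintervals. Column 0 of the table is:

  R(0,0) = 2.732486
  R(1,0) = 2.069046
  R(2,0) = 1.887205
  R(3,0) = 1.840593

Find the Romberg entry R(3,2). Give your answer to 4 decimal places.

1.8250

R(2,1) = 1.887205 + (1.887205 − 2.069046)/3 = 1.826591
R(3,1) = (4·1.840593 − 1.887205) / 3 = 1.825056
R(3,2) = (16·1.825056 − 1.826591) / 15 = 1.824954
(Column j=1 coincides with Simpson's rule on the same nodes.)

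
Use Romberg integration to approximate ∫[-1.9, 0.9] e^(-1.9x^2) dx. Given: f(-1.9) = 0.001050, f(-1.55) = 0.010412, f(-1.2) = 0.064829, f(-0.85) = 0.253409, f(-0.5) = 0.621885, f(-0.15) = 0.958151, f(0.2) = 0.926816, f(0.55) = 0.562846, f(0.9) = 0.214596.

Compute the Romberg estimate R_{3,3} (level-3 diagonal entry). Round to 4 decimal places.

R_{0,0} (trapezoid, 1 panel, h=2.8000): 0.301904
R_{1,0} (trapezoid, 2 panels, h=1.4000): 1.021591
R_{2,0} (trapezoid, 4 panels, h=0.7000): 1.204947
R_{3,0} (trapezoid, 8 panels, h=0.3500): 1.227160
R_{1,1} = 1.021591 + (1.021591 − 0.301904)/3 = 1.261487
R_{2,1} = 1.204947 + (1.204947 − 1.021591)/3 = 1.266066
R_{3,1} = 1.227160 + (1.227160 − 1.204947)/3 = 1.234564
R_{2,2} = 1.266066 + (1.266066 − 1.261487)/15 = 1.266371
R_{3,2} = 1.234564 + (1.234564 − 1.266066)/15 = 1.232464
R_{3,3} = 1.232464 + (1.232464 − 1.266371)/63 = 1.231926

1.2319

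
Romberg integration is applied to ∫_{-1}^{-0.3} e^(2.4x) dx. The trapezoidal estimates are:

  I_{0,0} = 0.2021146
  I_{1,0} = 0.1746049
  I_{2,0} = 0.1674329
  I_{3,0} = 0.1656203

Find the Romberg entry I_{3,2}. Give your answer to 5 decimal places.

0.16501

Richardson extrapolation on the trapezoidal column (denominator 4−1=3):
I_{2,1} = 0.1674329 + (0.1674329 − 0.1746049)/3 = 0.1650422
I_{3,1} = (4·0.1656203 − 0.1674329) / 3 = 0.1650161
I_{3,2} = (16·0.1650161 − 0.1650422) / 15 = 0.1650144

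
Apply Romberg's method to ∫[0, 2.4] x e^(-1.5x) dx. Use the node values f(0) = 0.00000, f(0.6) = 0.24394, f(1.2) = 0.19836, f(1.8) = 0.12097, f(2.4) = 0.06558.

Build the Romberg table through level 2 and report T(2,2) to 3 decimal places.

0.387

T(0,0) (trapezoid, 1 panel, h=2.4000): 0.07870
T(1,0) (trapezoid, 2 panels, h=1.2000): 0.27738
T(2,0) (trapezoid, 4 panels, h=0.6000): 0.35764
T(1,1) = 0.27738 + (0.27738 − 0.07870)/3 = 0.34361
T(2,1) = 0.35764 + (0.35764 − 0.27738)/3 = 0.38439
T(2,2) = 0.38439 + (0.38439 − 0.34361)/15 = 0.38711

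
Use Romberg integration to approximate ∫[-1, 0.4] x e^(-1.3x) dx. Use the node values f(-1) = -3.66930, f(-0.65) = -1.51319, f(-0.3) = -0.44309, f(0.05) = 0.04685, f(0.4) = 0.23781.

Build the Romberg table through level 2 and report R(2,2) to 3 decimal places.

-1.186

R(0,0) (trapezoid, 1 panel, h=1.4000): -2.40204
R(1,0) (trapezoid, 2 panels, h=0.7000): -1.51118
R(2,0) (trapezoid, 4 panels, h=0.3500): -1.26881
R(1,1) = -1.51118 + (-1.51118 − (-2.40204))/3 = -1.21423
R(2,1) = -1.26881 + (-1.26881 − (-1.51118))/3 = -1.18802
R(2,2) = -1.18802 + (-1.18802 − (-1.21423))/15 = -1.18627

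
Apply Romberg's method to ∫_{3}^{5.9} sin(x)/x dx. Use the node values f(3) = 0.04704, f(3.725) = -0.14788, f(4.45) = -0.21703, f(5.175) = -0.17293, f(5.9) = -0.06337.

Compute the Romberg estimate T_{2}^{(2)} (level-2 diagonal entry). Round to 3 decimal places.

-0.418

T_{0}^{(0)} (trapezoid, 1 panel, h=2.9000): -0.02368
T_{1}^{(0)} (trapezoid, 2 panels, h=1.4500): -0.32653
T_{2}^{(0)} (trapezoid, 4 panels, h=0.7250): -0.39585
T_{1}^{(1)} = -0.32653 + (-0.32653 − (-0.02368))/3 = -0.42748
T_{2}^{(1)} = -0.39585 + (-0.39585 − (-0.32653))/3 = -0.41896
T_{2}^{(2)} = -0.41896 + (-0.41896 − (-0.42748))/15 = -0.41839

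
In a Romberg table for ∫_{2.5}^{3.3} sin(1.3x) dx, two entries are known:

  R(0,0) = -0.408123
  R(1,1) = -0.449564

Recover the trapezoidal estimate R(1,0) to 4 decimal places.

-0.4392

From R(1,1) = (4·R(1,0) − R(0,0))/3, solve for R(1,0):
4·R(1,0) = 3·(-0.449564) + (-0.408123) = -1.756815
R(1,0) = -0.439204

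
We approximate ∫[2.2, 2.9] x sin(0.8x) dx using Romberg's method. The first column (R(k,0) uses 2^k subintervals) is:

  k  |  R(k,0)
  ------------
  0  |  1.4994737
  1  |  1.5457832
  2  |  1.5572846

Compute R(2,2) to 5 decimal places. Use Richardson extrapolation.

R(1,1) = 1.5457832 + (1.5457832 − 1.4994737)/3 = 1.5612197
R(2,1) = 1.5572846 + (1.5572846 − 1.5457832)/3 = 1.5611184
R(2,2) = (16·1.5611184 − 1.5612197) / 15 = 1.5611116

1.56111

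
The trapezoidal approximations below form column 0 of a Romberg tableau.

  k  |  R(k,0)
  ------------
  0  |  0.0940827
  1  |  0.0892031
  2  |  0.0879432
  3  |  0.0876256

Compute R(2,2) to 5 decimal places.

0.08752

Richardson extrapolation on the trapezoidal column (denominator 4−1=3):
R(1,1) = 0.0892031 + (0.0892031 − 0.0940827)/3 = 0.0875766
R(2,1) = 0.0879432 + (0.0879432 − 0.0892031)/3 = 0.0875232
R(2,2) = 0.0875232 + (0.0875232 − 0.0875766)/15 = 0.0875196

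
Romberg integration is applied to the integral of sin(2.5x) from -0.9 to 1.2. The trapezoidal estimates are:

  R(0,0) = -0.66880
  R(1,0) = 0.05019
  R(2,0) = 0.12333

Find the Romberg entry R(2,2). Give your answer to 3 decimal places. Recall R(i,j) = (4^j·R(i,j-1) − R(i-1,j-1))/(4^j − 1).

R(1,1) = (4·0.05019 − (-0.66880)) / 3 = 0.28985
R(2,1) = 0.12333 + (0.12333 − 0.05019)/3 = 0.14771
R(2,2) = 0.14771 + (0.14771 − 0.28985)/15 = 0.13823

0.138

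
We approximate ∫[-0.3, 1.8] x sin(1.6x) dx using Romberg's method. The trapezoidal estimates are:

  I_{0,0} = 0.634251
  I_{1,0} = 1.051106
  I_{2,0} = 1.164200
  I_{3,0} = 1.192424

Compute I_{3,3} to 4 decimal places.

1.2018

I_{1,1} = 1.051106 + (1.051106 − 0.634251)/3 = 1.190058
I_{2,1} = 1.164200 + (1.164200 − 1.051106)/3 = 1.201898
I_{3,1} = 1.192424 + (1.192424 − 1.164200)/3 = 1.201832
I_{2,2} = 1.201898 + (1.201898 − 1.190058)/15 = 1.202687
I_{3,2} = (16·1.201832 − 1.201898) / 15 = 1.201828
I_{3,3} = (64·1.201828 − 1.202687) / 63 = 1.201814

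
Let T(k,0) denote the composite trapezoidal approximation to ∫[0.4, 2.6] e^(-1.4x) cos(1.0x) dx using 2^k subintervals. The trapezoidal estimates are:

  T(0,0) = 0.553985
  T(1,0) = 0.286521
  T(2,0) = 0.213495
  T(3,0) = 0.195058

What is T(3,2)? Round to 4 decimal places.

0.1889

T(2,1) = 0.213495 + (0.213495 − 0.286521)/3 = 0.189153
T(3,1) = 0.195058 + (0.195058 − 0.213495)/3 = 0.188912
T(3,2) = 0.188912 + (0.188912 − 0.189153)/15 = 0.188896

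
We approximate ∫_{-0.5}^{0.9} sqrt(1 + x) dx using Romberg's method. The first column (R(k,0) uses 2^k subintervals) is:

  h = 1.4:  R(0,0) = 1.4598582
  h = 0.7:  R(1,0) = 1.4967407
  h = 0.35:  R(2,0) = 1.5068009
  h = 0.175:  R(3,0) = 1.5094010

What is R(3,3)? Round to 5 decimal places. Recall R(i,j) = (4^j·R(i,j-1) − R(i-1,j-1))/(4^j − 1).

1.51028

R(1,1) = 1.4967407 + (1.4967407 − 1.4598582)/3 = 1.5090349
R(2,1) = 1.5068009 + (1.5068009 − 1.4967407)/3 = 1.5101543
R(3,1) = 1.5094010 + (1.5094010 − 1.5068009)/3 = 1.5102677
R(2,2) = 1.5101543 + (1.5101543 − 1.5090349)/15 = 1.5102289
R(3,2) = (16·1.5102677 − 1.5101543) / 15 = 1.5102753
R(3,3) = (64·1.5102753 − 1.5102289) / 63 = 1.5102760
(Column j=1 coincides with Simpson's rule on the same nodes.)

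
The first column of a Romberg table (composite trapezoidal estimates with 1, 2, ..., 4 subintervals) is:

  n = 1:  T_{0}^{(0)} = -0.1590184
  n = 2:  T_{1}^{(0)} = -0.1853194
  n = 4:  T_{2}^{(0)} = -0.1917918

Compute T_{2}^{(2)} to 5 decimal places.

-0.19394

Richardson extrapolation on the trapezoidal column (denominator 4−1=3):
T_{1}^{(1)} = -0.1853194 + (-0.1853194 − (-0.1590184))/3 = -0.1940864
T_{2}^{(1)} = (4·(-0.1917918) − (-0.1853194)) / 3 = -0.1939493
T_{2}^{(2)} = (16·(-0.1939493) − (-0.1940864)) / 15 = -0.1939402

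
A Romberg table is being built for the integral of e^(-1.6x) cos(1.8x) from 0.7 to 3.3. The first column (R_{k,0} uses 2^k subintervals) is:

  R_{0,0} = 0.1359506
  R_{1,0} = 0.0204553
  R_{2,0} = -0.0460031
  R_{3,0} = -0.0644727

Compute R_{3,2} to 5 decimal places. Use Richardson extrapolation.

Richardson extrapolation on the trapezoidal column (denominator 4−1=3):
R_{2,1} = -0.0460031 + (-0.0460031 − 0.0204553)/3 = -0.0681559
R_{3,1} = (4·(-0.0644727) − (-0.0460031)) / 3 = -0.0706292
R_{3,2} = -0.0706292 + (-0.0706292 − (-0.0681559))/15 = -0.0707941

-0.07079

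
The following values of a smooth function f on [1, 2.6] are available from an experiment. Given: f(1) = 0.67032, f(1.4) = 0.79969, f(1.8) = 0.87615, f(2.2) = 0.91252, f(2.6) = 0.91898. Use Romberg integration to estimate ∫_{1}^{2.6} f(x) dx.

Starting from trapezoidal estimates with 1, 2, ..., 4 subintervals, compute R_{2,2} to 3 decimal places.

R_{0,0} (trapezoid, 1 panel, h=1.6000): 1.27144
R_{1,0} (trapezoid, 2 panels, h=0.8000): 1.33664
R_{2,0} (trapezoid, 4 panels, h=0.4000): 1.35320
R_{1,1} = 1.33664 + (1.33664 − 1.27144)/3 = 1.35837
R_{2,1} = 1.35320 + (1.35320 − 1.33664)/3 = 1.35872
R_{2,2} = 1.35872 + (1.35872 − 1.35837)/15 = 1.35874

1.359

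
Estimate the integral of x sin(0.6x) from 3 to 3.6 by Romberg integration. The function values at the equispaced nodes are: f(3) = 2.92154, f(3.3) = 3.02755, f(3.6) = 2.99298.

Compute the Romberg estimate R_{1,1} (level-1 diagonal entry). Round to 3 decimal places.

1.802

R_{0,0} (trapezoid, 1 panel, h=0.6000): 1.77436
R_{1,0} (trapezoid, 2 panels, h=0.3000): 1.79544
R_{1,1} = 1.79544 + (1.79544 − 1.77436)/3 = 1.80247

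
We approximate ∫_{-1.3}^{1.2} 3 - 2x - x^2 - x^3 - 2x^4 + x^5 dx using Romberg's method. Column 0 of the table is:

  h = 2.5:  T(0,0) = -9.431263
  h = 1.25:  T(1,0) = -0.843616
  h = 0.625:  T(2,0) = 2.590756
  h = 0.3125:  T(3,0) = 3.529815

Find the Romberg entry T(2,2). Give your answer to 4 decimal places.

Richardson extrapolation on the trapezoidal column (denominator 4−1=3):
T(1,1) = (4·(-0.843616) − (-9.431263)) / 3 = 2.018933
T(2,1) = (4·2.590756 − (-0.843616)) / 3 = 3.735547
T(2,2) = (16·3.735547 − 2.018933) / 15 = 3.849988

3.8500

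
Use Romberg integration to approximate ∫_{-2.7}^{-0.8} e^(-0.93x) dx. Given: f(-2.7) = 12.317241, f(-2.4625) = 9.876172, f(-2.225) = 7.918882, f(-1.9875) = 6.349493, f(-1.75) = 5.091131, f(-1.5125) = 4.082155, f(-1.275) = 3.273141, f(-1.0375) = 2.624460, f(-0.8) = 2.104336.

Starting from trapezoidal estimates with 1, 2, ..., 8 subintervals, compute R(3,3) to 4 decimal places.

R(0,0) (trapezoid, 1 panel, h=1.9000): 13.700498
R(1,0) (trapezoid, 2 panels, h=0.9500): 11.686824
R(2,0) (trapezoid, 4 panels, h=0.4750): 11.159623
R(3,0) (trapezoid, 8 panels, h=0.2375): 11.026228
R(1,1) = 11.686824 + (11.686824 − 13.700498)/3 = 11.015599
R(2,1) = 11.159623 + (11.159623 − 11.686824)/3 = 10.983889
R(3,1) = 11.026228 + (11.026228 − 11.159623)/3 = 10.981763
R(2,2) = 10.983889 + (10.983889 − 11.015599)/15 = 10.981775
R(3,2) = 10.981763 + (10.981763 − 10.983889)/15 = 10.981621
R(3,3) = 10.981621 + (10.981621 − 10.981775)/63 = 10.981619

10.9816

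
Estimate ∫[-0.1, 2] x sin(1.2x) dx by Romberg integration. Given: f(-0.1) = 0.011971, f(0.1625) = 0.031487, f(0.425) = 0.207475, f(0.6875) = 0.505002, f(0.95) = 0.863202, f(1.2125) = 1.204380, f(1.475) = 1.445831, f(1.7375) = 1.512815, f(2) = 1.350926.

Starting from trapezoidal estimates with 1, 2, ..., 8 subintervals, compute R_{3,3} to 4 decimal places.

R_{0,0} (trapezoid, 1 panel, h=2.1000): 1.431042
R_{1,0} (trapezoid, 2 panels, h=1.0500): 1.621883
R_{2,0} (trapezoid, 4 panels, h=0.5250): 1.678927
R_{3,0} (trapezoid, 8 panels, h=0.2625): 1.693556
R_{1,1} = 1.621883 + (1.621883 − 1.431042)/3 = 1.685497
R_{2,1} = 1.678927 + (1.678927 − 1.621883)/3 = 1.697942
R_{3,1} = 1.693556 + (1.693556 − 1.678927)/3 = 1.698432
R_{2,2} = 1.697942 + (1.697942 − 1.685497)/15 = 1.698772
R_{3,2} = 1.698432 + (1.698432 − 1.697942)/15 = 1.698465
R_{3,3} = 1.698465 + (1.698465 − 1.698772)/63 = 1.698460

1.6985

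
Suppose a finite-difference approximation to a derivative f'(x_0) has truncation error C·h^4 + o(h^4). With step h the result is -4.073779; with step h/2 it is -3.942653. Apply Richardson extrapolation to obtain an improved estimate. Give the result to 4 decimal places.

-3.9339

The leading error scales as h^4; refining by a factor of 2 reduces it by 2^4 = 16.
Extrapolated value = (16·A(h/2) − A(h)) / (16 − 1)
= (16·(-3.942653) − (-4.073779)) / 15
= -59.008669 / 15 = -3.933911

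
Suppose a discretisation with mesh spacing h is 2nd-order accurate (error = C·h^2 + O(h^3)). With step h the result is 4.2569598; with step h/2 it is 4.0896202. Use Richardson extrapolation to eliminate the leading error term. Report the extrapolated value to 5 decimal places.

The leading error scales as h^2; refining by a factor of 2 reduces it by 2^2 = 4.
Extrapolated value = (4·A(h/2) − A(h)) / (4 − 1)
= (4·4.0896202 − 4.2569598) / 3
= 12.1015210 / 3 = 4.0338403

4.03384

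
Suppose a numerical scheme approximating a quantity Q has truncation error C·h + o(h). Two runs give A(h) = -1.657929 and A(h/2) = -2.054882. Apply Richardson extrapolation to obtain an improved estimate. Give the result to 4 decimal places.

-2.4518

The leading error scales as h; refining by a factor of 2 reduces it by 2^1 = 2.
Extrapolated value = (2·A(h/2) − A(h)) / (2 − 1)
= (2·(-2.054882) − (-1.657929)) / 1
= -2.451835 / 1 = -2.451835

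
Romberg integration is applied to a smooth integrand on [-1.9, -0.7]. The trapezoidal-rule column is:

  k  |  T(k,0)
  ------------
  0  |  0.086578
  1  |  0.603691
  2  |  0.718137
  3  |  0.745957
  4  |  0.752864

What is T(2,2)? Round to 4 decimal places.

0.7550

Richardson extrapolation on the trapezoidal column (denominator 4−1=3):
T(1,1) = 0.603691 + (0.603691 − 0.086578)/3 = 0.776062
T(2,1) = 0.718137 + (0.718137 − 0.603691)/3 = 0.756286
T(2,2) = 0.756286 + (0.756286 − 0.776062)/15 = 0.754968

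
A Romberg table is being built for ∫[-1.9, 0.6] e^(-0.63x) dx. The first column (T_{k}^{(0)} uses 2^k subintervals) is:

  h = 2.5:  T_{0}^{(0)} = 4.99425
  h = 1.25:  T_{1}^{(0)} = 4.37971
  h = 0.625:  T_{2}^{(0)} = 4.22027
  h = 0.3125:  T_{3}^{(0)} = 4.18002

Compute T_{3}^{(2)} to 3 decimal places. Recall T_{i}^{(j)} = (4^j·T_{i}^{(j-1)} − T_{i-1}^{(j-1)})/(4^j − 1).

T_{2}^{(1)} = (4·4.22027 − 4.37971) / 3 = 4.16712
T_{3}^{(1)} = (4·4.18002 − 4.22027) / 3 = 4.16660
T_{3}^{(2)} = 4.16660 + (4.16660 − 4.16712)/15 = 4.16657

4.167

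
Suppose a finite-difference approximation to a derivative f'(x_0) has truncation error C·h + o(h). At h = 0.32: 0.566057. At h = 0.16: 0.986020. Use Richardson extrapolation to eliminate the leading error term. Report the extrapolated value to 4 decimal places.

Extrapolated value = (2·A(h/2) − A(h)) / (2 − 1)
= (2·0.986020 − 0.566057) / 1
= 1.405983 / 1 = 1.405983

1.4060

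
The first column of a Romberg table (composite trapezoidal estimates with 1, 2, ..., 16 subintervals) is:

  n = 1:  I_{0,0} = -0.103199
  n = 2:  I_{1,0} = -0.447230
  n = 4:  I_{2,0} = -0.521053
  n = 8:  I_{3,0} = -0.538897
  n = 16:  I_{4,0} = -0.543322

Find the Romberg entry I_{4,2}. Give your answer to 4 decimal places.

-0.5448

Richardson extrapolation on the trapezoidal column (denominator 4−1=3):
I_{3,1} = -0.538897 + (-0.538897 − (-0.521053))/3 = -0.544845
I_{4,1} = -0.543322 + (-0.543322 − (-0.538897))/3 = -0.544797
I_{4,2} = -0.544797 + (-0.544797 − (-0.544845))/15 = -0.544794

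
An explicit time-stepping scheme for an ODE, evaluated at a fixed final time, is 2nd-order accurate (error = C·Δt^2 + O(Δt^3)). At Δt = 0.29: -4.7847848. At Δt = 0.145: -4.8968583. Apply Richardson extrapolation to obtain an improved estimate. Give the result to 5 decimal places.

The leading error scales as Δt^2; refining by a factor of 2 reduces it by 2^2 = 4.
Extrapolated value = (4·A(Δt/2) − A(Δt)) / (4 − 1)
= (4·(-4.8968583) − (-4.7847848)) / 3
= -14.8026484 / 3 = -4.9342161

-4.93422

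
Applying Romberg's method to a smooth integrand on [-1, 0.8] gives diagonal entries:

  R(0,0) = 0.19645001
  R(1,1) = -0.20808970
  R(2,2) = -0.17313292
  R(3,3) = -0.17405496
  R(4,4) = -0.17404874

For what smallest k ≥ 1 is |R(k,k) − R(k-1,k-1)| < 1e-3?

k = 3

|R(1,1) − R(0,0)| = 0.40453971 ≥ 1e-3
|R(2,2) − R(1,1)| = 0.03495678 ≥ 1e-3
|R(3,3) − R(2,2)| = 0.00092204 < 1e-3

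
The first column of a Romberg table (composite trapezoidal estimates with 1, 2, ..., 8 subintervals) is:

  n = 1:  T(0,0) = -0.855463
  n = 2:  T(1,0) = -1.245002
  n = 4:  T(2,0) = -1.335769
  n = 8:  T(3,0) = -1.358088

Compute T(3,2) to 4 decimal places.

-1.3655

Richardson extrapolation on the trapezoidal column (denominator 4−1=3):
T(2,1) = (4·(-1.335769) − (-1.245002)) / 3 = -1.366025
T(3,1) = (4·(-1.358088) − (-1.335769)) / 3 = -1.365528
T(3,2) = -1.365528 + (-1.365528 − (-1.366025))/15 = -1.365495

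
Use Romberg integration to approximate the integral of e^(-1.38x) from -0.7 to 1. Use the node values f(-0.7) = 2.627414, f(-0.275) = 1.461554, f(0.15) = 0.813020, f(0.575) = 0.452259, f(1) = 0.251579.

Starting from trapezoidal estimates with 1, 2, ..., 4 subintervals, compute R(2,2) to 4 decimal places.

R(0,0) (trapezoid, 1 panel, h=1.7000): 2.447144
R(1,0) (trapezoid, 2 panels, h=0.8500): 1.914639
R(2,0) (trapezoid, 4 panels, h=0.4250): 1.770690
R(1,1) = 1.914639 + (1.914639 − 2.447144)/3 = 1.737137
R(2,1) = 1.770690 + (1.770690 − 1.914639)/3 = 1.722707
R(2,2) = 1.722707 + (1.722707 − 1.737137)/15 = 1.721745

1.7217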